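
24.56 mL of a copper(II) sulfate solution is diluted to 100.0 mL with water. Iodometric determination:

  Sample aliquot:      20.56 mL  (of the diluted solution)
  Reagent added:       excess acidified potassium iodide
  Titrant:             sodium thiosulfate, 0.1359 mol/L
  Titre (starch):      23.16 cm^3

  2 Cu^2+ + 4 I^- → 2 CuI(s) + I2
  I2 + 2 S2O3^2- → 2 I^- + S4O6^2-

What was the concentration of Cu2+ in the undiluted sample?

0.6233 mol/L

n(S2O3^2-) = 0.02316 × 0.1359 = 3.147 × 10^-3 mol
n(I2) = n(S2O3^2-)/2 = 1.574 × 10^-3 mol
From the 2:1 ratio, n(Cu2+) in the aliquot = 2/1 × 1.574 × 10^-3 = 3.147 × 10^-3 mol
[Cu2+]_dilute = 3.147 × 10^-3 / 0.02056 = 0.1531 mol/L
[Cu2+]_original = 0.1531 × 100.0/24.56 = 0.6233 mol/L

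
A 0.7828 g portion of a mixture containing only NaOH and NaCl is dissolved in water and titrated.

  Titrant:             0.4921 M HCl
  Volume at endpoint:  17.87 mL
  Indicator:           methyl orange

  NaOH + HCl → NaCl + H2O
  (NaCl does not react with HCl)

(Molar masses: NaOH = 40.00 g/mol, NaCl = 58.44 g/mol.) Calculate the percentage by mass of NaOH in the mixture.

n(HCl) = 0.01787 × 0.4921 = 8.794 × 10^-3 mol
Let x = n(NaOH), y = n(NaCl).
Titrant: 1x = 8.794 × 10^-3;  mass: 40.00x + 58.44y = 0.7828
Solving, x = 8.794 × 10^-3 mol, y = 7.376 × 10^-3 mol
mass of NaOH = 8.794 × 10^-3 × 40.00 = 0.3518 g
% NaOH = 0.3518 / 0.7828 × 100 = 44.94 %

44.94 %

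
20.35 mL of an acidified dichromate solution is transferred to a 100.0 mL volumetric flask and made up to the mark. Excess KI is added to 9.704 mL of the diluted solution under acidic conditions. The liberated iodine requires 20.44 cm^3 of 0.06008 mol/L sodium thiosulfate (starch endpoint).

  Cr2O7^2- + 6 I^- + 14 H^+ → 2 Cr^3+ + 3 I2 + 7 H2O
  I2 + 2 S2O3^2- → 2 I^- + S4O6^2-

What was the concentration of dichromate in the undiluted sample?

n(S2O3^2-) = 0.02044 × 0.06008 = 1.228 × 10^-3 mol
n(I2) = n(S2O3^2-)/2 = 6.140 × 10^-4 mol
From the 1:3 ratio, n(Cr2O7^2-) in the aliquot = 1/3 × 6.140 × 10^-4 = 2.047 × 10^-4 mol
[Cr2O7^2-]_dilute = 2.047 × 10^-4 / 0.009704 = 0.02109 mol/L
[Cr2O7^2-]_original = 0.02109 × 100.0/20.35 = 0.1036 mol/L

0.1036 mol/L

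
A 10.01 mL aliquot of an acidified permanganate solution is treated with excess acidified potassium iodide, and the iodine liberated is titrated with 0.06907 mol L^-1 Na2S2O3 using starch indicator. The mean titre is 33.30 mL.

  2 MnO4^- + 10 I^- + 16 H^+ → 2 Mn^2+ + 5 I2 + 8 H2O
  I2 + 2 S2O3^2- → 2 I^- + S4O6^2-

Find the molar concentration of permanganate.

0.04595 mol/L

n(S2O3^2-) = 0.03330 × 0.06907 = 2.300 × 10^-3 mol
n(I2) = n(S2O3^2-)/2 = 1.150 × 10^-3 mol
From the 2:5 ratio, n(MnO4^-) in the aliquot = 2/5 × 1.150 × 10^-3 = 4.600 × 10^-4 mol
[MnO4^-] = 4.600 × 10^-4 / 0.01001 = 0.04595 mol/L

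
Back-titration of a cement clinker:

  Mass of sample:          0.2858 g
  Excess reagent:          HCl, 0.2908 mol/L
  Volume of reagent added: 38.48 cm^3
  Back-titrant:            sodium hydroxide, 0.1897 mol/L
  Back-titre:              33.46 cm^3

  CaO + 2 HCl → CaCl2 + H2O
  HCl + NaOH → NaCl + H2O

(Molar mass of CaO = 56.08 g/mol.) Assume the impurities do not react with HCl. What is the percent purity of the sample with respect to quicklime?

n(HCl) added = 0.03848 × 0.2908 = 0.01119 mol
n(NaOH) used in back-titration = 0.03346 × 0.1897 = 6.347 × 10^-3 mol
n(HCl) left over = 6.347 × 10^-3 mol (1:1 ratio)
n(HCl) consumed by analyte = 0.01119 − 6.347 × 10^-3 = 4.843 × 10^-3 mol
From the 1:2 ratio, n(CaO) = 1/2 × 4.843 × 10^-3 = 2.421 × 10^-3 mol
mass of CaO = 2.421 × 10^-3 × 56.08 = 0.1358 g
% CaO = 0.1358 / 0.2858 × 100 = 47.51 %

47.51 %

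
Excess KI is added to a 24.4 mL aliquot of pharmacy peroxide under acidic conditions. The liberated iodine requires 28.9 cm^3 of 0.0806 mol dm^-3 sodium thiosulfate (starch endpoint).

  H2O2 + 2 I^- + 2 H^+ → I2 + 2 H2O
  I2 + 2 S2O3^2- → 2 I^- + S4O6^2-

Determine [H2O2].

n(S2O3^2-) = 0.0289 × 0.0806 = 2.33 × 10^-3 mol
n(I2) = n(S2O3^2-)/2 = 1.16 × 10^-3 mol
n(H2O2) in the aliquot = 1.16 × 10^-3 mol (1:1 ratio)
[H2O2] = 1.16 × 10^-3 / 0.0244 = 0.0477 mol/L

0.0477 mol/L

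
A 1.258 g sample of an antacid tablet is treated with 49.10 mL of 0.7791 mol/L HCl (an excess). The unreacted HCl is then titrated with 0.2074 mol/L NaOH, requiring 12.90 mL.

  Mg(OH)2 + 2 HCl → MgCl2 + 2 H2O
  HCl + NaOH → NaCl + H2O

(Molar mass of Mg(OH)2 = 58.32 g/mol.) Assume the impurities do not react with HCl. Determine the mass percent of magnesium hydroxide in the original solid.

82.47 %

n(HCl) added = 0.04910 × 0.7791 = 0.03825 mol
n(NaOH) used in back-titration = 0.01290 × 0.2074 = 2.675 × 10^-3 mol
n(HCl) left over = 2.675 × 10^-3 mol (1:1 ratio)
n(HCl) consumed by analyte = 0.03825 − 2.675 × 10^-3 = 0.03558 mol
From the 1:2 ratio, n(Mg(OH)2) = 1/2 × 0.03558 = 0.01779 mol
mass of Mg(OH)2 = 0.01779 × 58.32 = 1.037 g
% Mg(OH)2 = 1.037 / 1.258 × 100 = 82.47 %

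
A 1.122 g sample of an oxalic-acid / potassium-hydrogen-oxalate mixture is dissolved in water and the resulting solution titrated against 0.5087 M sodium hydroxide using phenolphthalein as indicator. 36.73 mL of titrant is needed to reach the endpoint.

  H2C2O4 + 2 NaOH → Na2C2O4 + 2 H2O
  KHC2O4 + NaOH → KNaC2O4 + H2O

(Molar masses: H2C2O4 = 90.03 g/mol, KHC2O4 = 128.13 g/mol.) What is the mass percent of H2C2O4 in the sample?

61.40 %

n(NaOH) = 0.03673 × 0.5087 = 0.01868 mol
Let x = n(H2C2O4), y = n(KHC2O4).
Titrant: 2x + 1y = 0.01868;  mass: 90.03x + 128.13y = 1.122
Solving, x = 7.652 × 10^-3 mol, y = 3.380 × 10^-3 mol
mass of H2C2O4 = 7.652 × 10^-3 × 90.03 = 0.6889 g
% H2C2O4 = 0.6889 / 1.122 × 100 = 61.40 %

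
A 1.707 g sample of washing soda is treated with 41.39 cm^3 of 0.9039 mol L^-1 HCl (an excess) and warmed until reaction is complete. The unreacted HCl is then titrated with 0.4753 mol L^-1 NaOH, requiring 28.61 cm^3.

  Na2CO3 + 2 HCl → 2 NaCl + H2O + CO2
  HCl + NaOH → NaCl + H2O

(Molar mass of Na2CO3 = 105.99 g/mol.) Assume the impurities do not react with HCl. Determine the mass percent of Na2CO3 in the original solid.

n(HCl) added = 0.04139 × 0.9039 = 0.03741 mol
n(NaOH) used in back-titration = 0.02861 × 0.4753 = 0.01360 mol
n(HCl) left over = 0.01360 mol (1:1 ratio)
n(HCl) consumed by analyte = 0.03741 − 0.01360 = 0.02381 mol
From the 1:2 ratio, n(Na2CO3) = 1/2 × 0.02381 = 0.01191 mol
mass of Na2CO3 = 0.01191 × 105.99 = 1.262 g
% Na2CO3 = 1.262 / 1.707 × 100 = 73.93 %

73.93 %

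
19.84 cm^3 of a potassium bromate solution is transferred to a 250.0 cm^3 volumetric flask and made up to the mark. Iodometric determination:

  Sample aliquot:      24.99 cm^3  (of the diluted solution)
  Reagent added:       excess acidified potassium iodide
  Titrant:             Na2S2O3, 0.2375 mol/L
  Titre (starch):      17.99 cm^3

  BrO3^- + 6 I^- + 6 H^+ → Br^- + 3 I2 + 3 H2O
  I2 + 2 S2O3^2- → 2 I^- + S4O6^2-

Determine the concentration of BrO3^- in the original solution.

0.3591 mol/L

n(S2O3^2-) = 0.01799 × 0.2375 = 4.273 × 10^-3 mol
n(I2) = n(S2O3^2-)/2 = 2.136 × 10^-3 mol
From the 1:3 ratio, n(BrO3^-) in the aliquot = 1/3 × 2.136 × 10^-3 = 7.121 × 10^-4 mol
[BrO3^-]_dilute = 7.121 × 10^-4 / 0.02499 = 0.02850 mol/L
[BrO3^-]_original = 0.02850 × 250.0/19.84 = 0.3591 mol/L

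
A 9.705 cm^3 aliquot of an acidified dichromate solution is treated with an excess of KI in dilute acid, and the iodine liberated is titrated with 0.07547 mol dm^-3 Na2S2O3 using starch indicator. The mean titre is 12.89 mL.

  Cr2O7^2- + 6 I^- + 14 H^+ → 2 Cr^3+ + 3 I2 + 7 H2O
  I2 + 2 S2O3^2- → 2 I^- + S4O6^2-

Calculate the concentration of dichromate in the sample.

0.01671 mol/L

n(S2O3^2-) = 0.01289 × 0.07547 = 9.728 × 10^-4 mol
n(I2) = n(S2O3^2-)/2 = 4.864 × 10^-4 mol
From the 1:3 ratio, n(Cr2O7^2-) in the aliquot = 1/3 × 4.864 × 10^-4 = 1.621 × 10^-4 mol
[Cr2O7^2-] = 1.621 × 10^-4 / 0.009705 = 0.01671 mol/L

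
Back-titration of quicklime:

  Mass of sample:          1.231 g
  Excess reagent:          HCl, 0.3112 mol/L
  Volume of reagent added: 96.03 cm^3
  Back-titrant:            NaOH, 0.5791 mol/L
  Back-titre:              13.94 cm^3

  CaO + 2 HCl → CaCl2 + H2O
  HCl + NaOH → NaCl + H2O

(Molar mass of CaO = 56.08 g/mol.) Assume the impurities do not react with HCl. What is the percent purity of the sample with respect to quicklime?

n(HCl) added = 0.09603 × 0.3112 = 0.02988 mol
n(NaOH) used in back-titration = 0.01394 × 0.5791 = 8.073 × 10^-3 mol
n(HCl) left over = 8.073 × 10^-3 mol (1:1 ratio)
n(HCl) consumed by analyte = 0.02988 − 8.073 × 10^-3 = 0.02181 mol
From the 1:2 ratio, n(CaO) = 1/2 × 0.02181 = 0.01091 mol
mass of CaO = 0.01091 × 56.08 = 0.6116 g
% CaO = 0.6116 / 1.231 × 100 = 49.68 %

49.68 %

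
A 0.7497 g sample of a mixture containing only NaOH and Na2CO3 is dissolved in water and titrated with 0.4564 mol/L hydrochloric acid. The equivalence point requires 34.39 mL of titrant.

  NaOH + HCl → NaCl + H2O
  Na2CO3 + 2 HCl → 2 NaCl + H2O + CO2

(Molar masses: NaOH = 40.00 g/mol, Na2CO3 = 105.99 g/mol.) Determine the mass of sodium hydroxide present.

n(HCl) = 0.03439 × 0.4564 = 0.01570 mol
Let x = n(NaOH), y = n(Na2CO3).
Titrant: 1x + 2y = 0.01570;  mass: 40.00x + 105.99y = 0.7497
Solving, x = 6.317 × 10^-3 mol, y = 4.689 × 10^-3 mol
mass of NaOH = 6.317 × 10^-3 × 40.00 = 0.2527 g

0.2527 g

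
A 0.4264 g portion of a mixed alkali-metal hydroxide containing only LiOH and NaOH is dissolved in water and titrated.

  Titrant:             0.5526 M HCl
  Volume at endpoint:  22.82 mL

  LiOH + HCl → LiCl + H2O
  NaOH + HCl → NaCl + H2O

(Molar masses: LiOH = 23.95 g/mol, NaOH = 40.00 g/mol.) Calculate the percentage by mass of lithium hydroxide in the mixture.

27.30 %

n(HCl) = 0.02282 × 0.5526 = 0.01261 mol
Let x = n(LiOH), y = n(NaOH).
Titrant: 1x + 1y = 0.01261;  mass: 23.95x + 40.00y = 0.4264
Solving, x = 4.861 × 10^-3 mol, y = 7.750 × 10^-3 mol
mass of LiOH = 4.861 × 10^-3 × 23.95 = 0.1164 g
% LiOH = 0.1164 / 0.4264 × 100 = 27.30 %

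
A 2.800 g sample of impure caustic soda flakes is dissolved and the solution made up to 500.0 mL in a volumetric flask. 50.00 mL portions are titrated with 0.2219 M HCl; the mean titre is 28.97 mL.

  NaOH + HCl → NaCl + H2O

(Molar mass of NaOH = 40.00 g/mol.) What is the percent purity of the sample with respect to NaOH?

91.83 %

n(HCl) per titration = 0.02897 × 0.2219 = 6.428 × 10^-3 mol
n(NaOH) in each aliquot = 6.428 × 10^-3 mol (1:1 ratio)
n(NaOH) in the whole flask = 6.428 × 10^-3 × 500.0/50.00 = 0.06428 mol
mass of NaOH = 0.06428 × 40.00 = 2.571 g
% NaOH = 2.571 / 2.800 × 100 = 91.83 %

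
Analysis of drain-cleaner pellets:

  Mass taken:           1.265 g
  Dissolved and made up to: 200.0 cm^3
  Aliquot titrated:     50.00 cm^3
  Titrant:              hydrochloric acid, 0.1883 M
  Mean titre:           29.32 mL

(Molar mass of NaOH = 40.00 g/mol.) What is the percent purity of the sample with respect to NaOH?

69.83 %

NaOH + HCl → NaCl + H2O
n(HCl) per titration = 0.02932 × 0.1883 = 5.521 × 10^-3 mol
n(NaOH) in each aliquot = 5.521 × 10^-3 mol (1:1 ratio)
n(NaOH) in the whole flask = 5.521 × 10^-3 × 200.0/50.00 = 0.02208 mol
mass of NaOH = 0.02208 × 40.00 = 0.8834 g
% NaOH = 0.8834 / 1.265 × 100 = 69.83 %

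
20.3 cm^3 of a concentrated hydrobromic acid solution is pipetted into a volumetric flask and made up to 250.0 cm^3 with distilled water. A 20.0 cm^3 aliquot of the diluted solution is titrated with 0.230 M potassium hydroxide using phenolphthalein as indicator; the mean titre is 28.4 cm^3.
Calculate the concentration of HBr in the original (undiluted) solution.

4.02 M

HBr + KOH → KBr + H2O
n(KOH) = 0.0284 × 0.230 = 6.53 × 10^-3 mol
n(HBr) in the aliquot = 6.53 × 10^-3 mol (1:1 ratio)
[HBr]_dilute = 6.53 × 10^-3 / 0.0200 = 0.327 mol/L
Dilution factor = 250.0 / 20.3 = 12.32
[HBr]_stock = 0.327 × 12.32 = 4.02 mol/L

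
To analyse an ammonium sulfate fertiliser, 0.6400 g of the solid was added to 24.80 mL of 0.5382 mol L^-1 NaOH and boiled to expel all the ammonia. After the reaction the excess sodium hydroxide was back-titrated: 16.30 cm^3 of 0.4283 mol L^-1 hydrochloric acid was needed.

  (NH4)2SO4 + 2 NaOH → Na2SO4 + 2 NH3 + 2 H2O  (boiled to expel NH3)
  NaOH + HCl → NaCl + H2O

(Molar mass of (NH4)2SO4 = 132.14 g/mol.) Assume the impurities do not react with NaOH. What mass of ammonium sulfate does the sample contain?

0.4206 g

n(NaOH) added = 0.02480 × 0.5382 = 0.01335 mol
n(HCl) used in back-titration = 0.01630 × 0.4283 = 6.981 × 10^-3 mol
n(NaOH) left over = 6.981 × 10^-3 mol (1:1 ratio)
n(NaOH) consumed by analyte = 0.01335 − 6.981 × 10^-3 = 6.366 × 10^-3 mol
From the 1:2 ratio, n((NH4)2SO4) = 1/2 × 6.366 × 10^-3 = 3.183 × 10^-3 mol
mass of (NH4)2SO4 = 3.183 × 10^-3 × 132.14 = 0.4206 g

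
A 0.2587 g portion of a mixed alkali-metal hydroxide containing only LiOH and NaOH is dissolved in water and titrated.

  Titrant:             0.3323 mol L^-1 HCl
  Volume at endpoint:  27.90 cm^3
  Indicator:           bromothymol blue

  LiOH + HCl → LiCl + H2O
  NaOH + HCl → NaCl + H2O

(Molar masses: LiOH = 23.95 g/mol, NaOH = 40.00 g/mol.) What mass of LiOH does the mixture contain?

0.1673 g

n(HCl) = 0.02790 × 0.3323 = 9.271 × 10^-3 mol
Let x = n(LiOH), y = n(NaOH).
Titrant: 1x + 1y = 9.271 × 10^-3;  mass: 23.95x + 40.00y = 0.2587
Solving, x = 6.987 × 10^-3 mol, y = 2.284 × 10^-3 mol
mass of LiOH = 6.987 × 10^-3 × 23.95 = 0.1673 g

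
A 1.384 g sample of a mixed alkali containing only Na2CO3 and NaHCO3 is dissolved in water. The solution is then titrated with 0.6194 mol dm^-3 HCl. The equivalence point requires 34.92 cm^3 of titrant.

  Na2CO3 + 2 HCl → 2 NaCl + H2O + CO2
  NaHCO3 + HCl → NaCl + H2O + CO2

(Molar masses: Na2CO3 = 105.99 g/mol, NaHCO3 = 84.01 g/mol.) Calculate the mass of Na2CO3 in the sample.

0.7400 g

n(HCl) = 0.03492 × 0.6194 = 0.02163 mol
Let x = n(Na2CO3), y = n(NaHCO3).
Titrant: 2x + 1y = 0.02163;  mass: 105.99x + 84.01y = 1.384
Solving, x = 6.982 × 10^-3 mol, y = 7.666 × 10^-3 mol
mass of Na2CO3 = 6.982 × 10^-3 × 105.99 = 0.7400 g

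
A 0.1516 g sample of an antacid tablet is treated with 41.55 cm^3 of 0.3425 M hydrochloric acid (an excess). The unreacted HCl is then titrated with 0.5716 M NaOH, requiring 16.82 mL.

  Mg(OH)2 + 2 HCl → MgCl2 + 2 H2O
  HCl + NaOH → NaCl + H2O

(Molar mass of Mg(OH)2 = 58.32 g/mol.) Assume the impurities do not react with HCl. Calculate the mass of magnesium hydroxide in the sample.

0.1346 g

n(HCl) added = 0.04155 × 0.3425 = 0.01423 mol
n(NaOH) used in back-titration = 0.01682 × 0.5716 = 9.614 × 10^-3 mol
n(HCl) left over = 9.614 × 10^-3 mol (1:1 ratio)
n(HCl) consumed by analyte = 0.01423 − 9.614 × 10^-3 = 4.617 × 10^-3 mol
From the 1:2 ratio, n(Mg(OH)2) = 1/2 × 4.617 × 10^-3 = 2.308 × 10^-3 mol
mass of Mg(OH)2 = 2.308 × 10^-3 × 58.32 = 0.1346 g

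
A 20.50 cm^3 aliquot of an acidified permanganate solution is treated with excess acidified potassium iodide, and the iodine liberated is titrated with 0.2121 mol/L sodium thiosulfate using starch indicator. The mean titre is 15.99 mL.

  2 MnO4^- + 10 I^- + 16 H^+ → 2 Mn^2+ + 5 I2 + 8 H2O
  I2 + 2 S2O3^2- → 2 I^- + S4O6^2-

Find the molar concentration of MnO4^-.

n(S2O3^2-) = 0.01599 × 0.2121 = 3.391 × 10^-3 mol
n(I2) = n(S2O3^2-)/2 = 1.696 × 10^-3 mol
From the 2:5 ratio, n(MnO4^-) in the aliquot = 2/5 × 1.696 × 10^-3 = 6.783 × 10^-4 mol
[MnO4^-] = 6.783 × 10^-4 / 0.02050 = 0.03309 mol/L

0.03309 mol/L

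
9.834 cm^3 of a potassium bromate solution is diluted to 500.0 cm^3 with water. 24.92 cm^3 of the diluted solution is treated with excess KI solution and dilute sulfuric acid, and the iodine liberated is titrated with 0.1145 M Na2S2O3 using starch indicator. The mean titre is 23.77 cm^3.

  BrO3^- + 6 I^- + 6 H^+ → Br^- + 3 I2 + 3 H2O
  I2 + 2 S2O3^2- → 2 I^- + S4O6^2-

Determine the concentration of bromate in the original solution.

0.9255 M

n(S2O3^2-) = 0.02377 × 0.1145 = 2.722 × 10^-3 mol
n(I2) = n(S2O3^2-)/2 = 1.361 × 10^-3 mol
From the 1:3 ratio, n(BrO3^-) in the aliquot = 1/3 × 1.361 × 10^-3 = 4.536 × 10^-4 mol
[BrO3^-]_dilute = 4.536 × 10^-4 / 0.02492 = 0.01820 mol/L
[BrO3^-]_original = 0.01820 × 500.0/9.834 = 0.9255 mol/L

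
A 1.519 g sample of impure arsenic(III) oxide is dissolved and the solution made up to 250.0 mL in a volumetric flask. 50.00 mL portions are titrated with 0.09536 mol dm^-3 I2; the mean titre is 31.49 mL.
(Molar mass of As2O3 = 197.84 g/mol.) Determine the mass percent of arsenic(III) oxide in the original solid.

97.78 %

As2O3 + 2 I2 + 2 H2O → As2O5 + 4 HI
n(I2) per titration = 0.03149 × 0.09536 = 3.003 × 10^-3 mol
From the 1:2 ratio, n(As2O3) in each aliquot = 1/2 × 3.003 × 10^-3 = 1.501 × 10^-3 mol
n(As2O3) in the whole flask = 1.501 × 10^-3 × 250.0/50.00 = 7.507 × 10^-3 mol
mass of As2O3 = 7.507 × 10^-3 × 197.84 = 1.485 g
% As2O3 = 1.485 / 1.519 × 100 = 97.78 %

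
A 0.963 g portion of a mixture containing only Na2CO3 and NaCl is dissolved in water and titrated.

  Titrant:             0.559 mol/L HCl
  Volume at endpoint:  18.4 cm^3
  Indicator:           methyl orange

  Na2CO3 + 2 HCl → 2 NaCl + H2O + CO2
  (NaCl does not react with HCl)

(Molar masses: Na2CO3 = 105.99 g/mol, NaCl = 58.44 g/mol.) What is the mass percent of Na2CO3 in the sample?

56.6 %

n(HCl) = 0.0184 × 0.559 = 0.0103 mol
Let x = n(Na2CO3), y = n(NaCl).
Titrant: 2x = 0.0103;  mass: 105.99x + 58.44y = 0.963
Solving, x = 5.14 × 10^-3 mol, y = 7.15 × 10^-3 mol
mass of Na2CO3 = 5.14 × 10^-3 × 105.99 = 0.545 g
% Na2CO3 = 0.545 / 0.963 × 100 = 56.6 %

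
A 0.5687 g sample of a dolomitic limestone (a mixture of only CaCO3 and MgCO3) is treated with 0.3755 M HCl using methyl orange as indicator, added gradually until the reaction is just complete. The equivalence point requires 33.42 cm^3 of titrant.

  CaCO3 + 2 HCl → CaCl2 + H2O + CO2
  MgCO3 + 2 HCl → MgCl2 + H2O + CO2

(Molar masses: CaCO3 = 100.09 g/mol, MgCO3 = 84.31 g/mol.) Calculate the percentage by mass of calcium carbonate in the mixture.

44.26 %

n(HCl) = 0.03342 × 0.3755 = 0.01255 mol
Let x = n(CaCO3), y = n(MgCO3).
Titrant: 2x + 2y = 0.01255;  mass: 100.09x + 84.31y = 0.5687
Solving, x = 2.515 × 10^-3 mol, y = 3.760 × 10^-3 mol
mass of CaCO3 = 2.515 × 10^-3 × 100.09 = 0.2517 g
% CaCO3 = 0.2517 / 0.5687 × 100 = 44.26 %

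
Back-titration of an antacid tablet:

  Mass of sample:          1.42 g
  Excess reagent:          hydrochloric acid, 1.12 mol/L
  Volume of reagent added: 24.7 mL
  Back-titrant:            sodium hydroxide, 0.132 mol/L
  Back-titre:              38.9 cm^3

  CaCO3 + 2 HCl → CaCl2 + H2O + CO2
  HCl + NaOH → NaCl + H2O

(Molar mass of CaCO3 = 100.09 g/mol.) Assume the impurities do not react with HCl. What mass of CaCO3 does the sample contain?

n(HCl) added = 0.0247 × 1.12 = 0.0277 mol
n(NaOH) used in back-titration = 0.0389 × 0.132 = 5.13 × 10^-3 mol
n(HCl) left over = 5.13 × 10^-3 mol (1:1 ratio)
n(HCl) consumed by analyte = 0.0277 − 5.13 × 10^-3 = 0.0225 mol
From the 1:2 ratio, n(CaCO3) = 1/2 × 0.0225 = 0.0113 mol
mass of CaCO3 = 0.0113 × 100.09 = 1.13 g

1.13 g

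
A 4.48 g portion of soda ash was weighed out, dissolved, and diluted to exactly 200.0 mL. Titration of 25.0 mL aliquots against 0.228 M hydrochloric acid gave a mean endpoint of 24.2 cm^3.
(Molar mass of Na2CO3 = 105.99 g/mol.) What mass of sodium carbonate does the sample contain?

2.34 g

Na2CO3 + 2 HCl → 2 NaCl + H2O + CO2
n(HCl) per titration = 0.0242 × 0.228 = 5.52 × 10^-3 mol
From the 1:2 ratio, n(Na2CO3) in each aliquot = 1/2 × 5.52 × 10^-3 = 2.76 × 10^-3 mol
n(Na2CO3) in the whole flask = 2.76 × 10^-3 × 200.0/25.0 = 0.0221 mol
mass of Na2CO3 = 0.0221 × 105.99 = 2.34 g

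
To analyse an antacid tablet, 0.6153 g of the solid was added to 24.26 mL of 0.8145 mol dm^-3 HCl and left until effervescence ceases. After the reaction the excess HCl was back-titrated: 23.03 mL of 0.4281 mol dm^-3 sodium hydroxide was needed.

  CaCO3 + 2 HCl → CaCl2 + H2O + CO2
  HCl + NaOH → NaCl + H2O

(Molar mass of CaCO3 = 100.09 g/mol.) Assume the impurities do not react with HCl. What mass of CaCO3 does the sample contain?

0.4955 g

n(HCl) added = 0.02426 × 0.8145 = 0.01976 mol
n(NaOH) used in back-titration = 0.02303 × 0.4281 = 9.859 × 10^-3 mol
n(HCl) left over = 9.859 × 10^-3 mol (1:1 ratio)
n(HCl) consumed by analyte = 0.01976 − 9.859 × 10^-3 = 9.901 × 10^-3 mol
From the 1:2 ratio, n(CaCO3) = 1/2 × 9.901 × 10^-3 = 4.950 × 10^-3 mol
mass of CaCO3 = 4.950 × 10^-3 × 100.09 = 0.4955 g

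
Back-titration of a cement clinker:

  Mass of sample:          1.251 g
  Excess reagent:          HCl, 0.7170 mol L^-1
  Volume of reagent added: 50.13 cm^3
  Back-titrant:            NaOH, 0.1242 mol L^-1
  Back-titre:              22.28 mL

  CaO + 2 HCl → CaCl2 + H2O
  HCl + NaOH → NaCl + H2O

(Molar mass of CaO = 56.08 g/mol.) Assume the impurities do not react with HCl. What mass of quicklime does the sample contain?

0.9303 g

n(HCl) added = 0.05013 × 0.7170 = 0.03594 mol
n(NaOH) used in back-titration = 0.02228 × 0.1242 = 2.767 × 10^-3 mol
n(HCl) left over = 2.767 × 10^-3 mol (1:1 ratio)
n(HCl) consumed by analyte = 0.03594 − 2.767 × 10^-3 = 0.03318 mol
From the 1:2 ratio, n(CaO) = 1/2 × 0.03318 = 0.01659 mol
mass of CaO = 0.01659 × 56.08 = 0.9303 g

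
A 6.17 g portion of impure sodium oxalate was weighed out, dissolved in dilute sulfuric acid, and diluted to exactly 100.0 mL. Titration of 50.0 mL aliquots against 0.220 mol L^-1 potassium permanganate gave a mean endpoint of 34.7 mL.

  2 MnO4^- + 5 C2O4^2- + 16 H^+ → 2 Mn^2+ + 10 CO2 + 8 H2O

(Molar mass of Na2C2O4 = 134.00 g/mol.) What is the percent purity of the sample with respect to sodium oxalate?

82.9 %

n(KMnO4) per titration = 0.0347 × 0.220 = 7.63 × 10^-3 mol
From the 5:2 ratio, n(Na2C2O4) in each aliquot = 5/2 × 7.63 × 10^-3 = 0.0191 mol
n(Na2C2O4) in the whole flask = 0.0191 × 100.0/50.0 = 0.0382 mol
mass of Na2C2O4 = 0.0382 × 134.00 = 5.11 g
% Na2C2O4 = 5.11 / 6.17 × 100 = 82.9 %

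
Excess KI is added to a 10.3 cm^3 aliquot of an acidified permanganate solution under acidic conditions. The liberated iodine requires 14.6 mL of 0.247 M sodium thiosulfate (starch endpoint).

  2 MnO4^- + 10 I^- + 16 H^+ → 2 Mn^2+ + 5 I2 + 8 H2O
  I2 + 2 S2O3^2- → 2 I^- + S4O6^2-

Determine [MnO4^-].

n(S2O3^2-) = 0.0146 × 0.247 = 3.61 × 10^-3 mol
n(I2) = n(S2O3^2-)/2 = 1.80 × 10^-3 mol
From the 2:5 ratio, n(MnO4^-) in the aliquot = 2/5 × 1.80 × 10^-3 = 7.21 × 10^-4 mol
[MnO4^-] = 7.21 × 10^-4 / 0.0103 = 0.0700 mol/L

0.0700 M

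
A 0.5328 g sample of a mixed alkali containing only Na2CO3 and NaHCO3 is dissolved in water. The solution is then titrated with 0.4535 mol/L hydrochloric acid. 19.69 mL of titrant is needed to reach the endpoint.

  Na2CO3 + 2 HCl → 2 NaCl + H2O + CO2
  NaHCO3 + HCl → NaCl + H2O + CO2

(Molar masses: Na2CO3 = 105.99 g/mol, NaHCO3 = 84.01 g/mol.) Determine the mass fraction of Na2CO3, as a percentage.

69.71 %

n(HCl) = 0.01969 × 0.4535 = 8.929 × 10^-3 mol
Let x = n(Na2CO3), y = n(NaHCO3).
Titrant: 2x + 1y = 8.929 × 10^-3;  mass: 105.99x + 84.01y = 0.5328
Solving, x = 3.504 × 10^-3 mol, y = 1.921 × 10^-3 mol
mass of Na2CO3 = 3.504 × 10^-3 × 105.99 = 0.3714 g
% Na2CO3 = 0.3714 / 0.5328 × 100 = 69.71 %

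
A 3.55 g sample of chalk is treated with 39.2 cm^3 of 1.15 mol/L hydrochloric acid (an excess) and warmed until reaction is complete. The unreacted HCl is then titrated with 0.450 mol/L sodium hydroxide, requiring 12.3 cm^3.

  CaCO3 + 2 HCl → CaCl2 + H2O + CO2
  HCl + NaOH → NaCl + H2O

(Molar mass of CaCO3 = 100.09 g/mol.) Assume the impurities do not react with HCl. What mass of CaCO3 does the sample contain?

n(HCl) added = 0.0392 × 1.15 = 0.0451 mol
n(NaOH) used in back-titration = 0.0123 × 0.450 = 5.54 × 10^-3 mol
n(HCl) left over = 5.54 × 10^-3 mol (1:1 ratio)
n(HCl) consumed by analyte = 0.0451 − 5.54 × 10^-3 = 0.0395 mol
From the 1:2 ratio, n(CaCO3) = 1/2 × 0.0395 = 0.0198 mol
mass of CaCO3 = 0.0198 × 100.09 = 1.98 g

1.98 g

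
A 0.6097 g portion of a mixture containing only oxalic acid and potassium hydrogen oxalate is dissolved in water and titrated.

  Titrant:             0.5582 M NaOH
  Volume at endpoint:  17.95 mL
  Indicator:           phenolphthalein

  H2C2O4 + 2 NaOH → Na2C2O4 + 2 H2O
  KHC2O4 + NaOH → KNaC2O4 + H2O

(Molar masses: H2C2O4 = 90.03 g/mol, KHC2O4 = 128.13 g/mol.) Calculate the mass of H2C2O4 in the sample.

0.3651 g

n(NaOH) = 0.01795 × 0.5582 = 0.01002 mol
Let x = n(H2C2O4), y = n(KHC2O4).
Titrant: 2x + 1y = 0.01002;  mass: 90.03x + 128.13y = 0.6097
Solving, x = 4.055 × 10^-3 mol, y = 1.909 × 10^-3 mol
mass of H2C2O4 = 4.055 × 10^-3 × 90.03 = 0.3651 g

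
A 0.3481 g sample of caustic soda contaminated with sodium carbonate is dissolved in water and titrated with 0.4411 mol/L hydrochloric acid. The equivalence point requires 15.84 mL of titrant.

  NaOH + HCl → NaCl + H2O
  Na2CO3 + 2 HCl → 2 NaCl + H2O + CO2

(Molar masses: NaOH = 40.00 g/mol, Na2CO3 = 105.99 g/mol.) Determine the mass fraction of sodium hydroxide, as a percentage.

n(HCl) = 0.01584 × 0.4411 = 6.987 × 10^-3 mol
Let x = n(NaOH), y = n(Na2CO3).
Titrant: 1x + 2y = 6.987 × 10^-3;  mass: 40.00x + 105.99y = 0.3481
Solving, x = 1.707 × 10^-3 mol, y = 2.640 × 10^-3 mol
mass of NaOH = 1.707 × 10^-3 × 40.00 = 0.06826 g
% NaOH = 0.06826 / 0.3481 × 100 = 19.61 %

19.61 %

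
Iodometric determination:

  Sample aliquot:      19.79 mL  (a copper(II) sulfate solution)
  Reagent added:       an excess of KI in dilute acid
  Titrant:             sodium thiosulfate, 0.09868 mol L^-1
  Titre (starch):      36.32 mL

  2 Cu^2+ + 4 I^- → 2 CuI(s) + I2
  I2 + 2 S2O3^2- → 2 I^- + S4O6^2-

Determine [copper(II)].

0.1811 mol/L

n(S2O3^2-) = 0.03632 × 0.09868 = 3.584 × 10^-3 mol
n(I2) = n(S2O3^2-)/2 = 1.792 × 10^-3 mol
From the 2:1 ratio, n(Cu2+) in the aliquot = 2/1 × 1.792 × 10^-3 = 3.584 × 10^-3 mol
[Cu2+] = 3.584 × 10^-3 / 0.01979 = 0.1811 mol/L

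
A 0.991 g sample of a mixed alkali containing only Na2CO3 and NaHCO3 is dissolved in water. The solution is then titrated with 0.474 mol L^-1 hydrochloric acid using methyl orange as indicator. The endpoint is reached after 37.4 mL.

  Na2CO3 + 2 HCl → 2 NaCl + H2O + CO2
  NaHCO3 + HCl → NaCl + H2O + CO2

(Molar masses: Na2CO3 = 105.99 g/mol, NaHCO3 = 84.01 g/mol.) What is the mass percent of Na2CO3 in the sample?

85.9 %

n(HCl) = 0.0374 × 0.474 = 0.0177 mol
Let x = n(Na2CO3), y = n(NaHCO3).
Titrant: 2x + 1y = 0.0177;  mass: 105.99x + 84.01y = 0.991
Solving, x = 8.03 × 10^-3 mol, y = 1.66 × 10^-3 mol
mass of Na2CO3 = 8.03 × 10^-3 × 105.99 = 0.851 g
% Na2CO3 = 0.851 / 0.991 × 100 = 85.9 %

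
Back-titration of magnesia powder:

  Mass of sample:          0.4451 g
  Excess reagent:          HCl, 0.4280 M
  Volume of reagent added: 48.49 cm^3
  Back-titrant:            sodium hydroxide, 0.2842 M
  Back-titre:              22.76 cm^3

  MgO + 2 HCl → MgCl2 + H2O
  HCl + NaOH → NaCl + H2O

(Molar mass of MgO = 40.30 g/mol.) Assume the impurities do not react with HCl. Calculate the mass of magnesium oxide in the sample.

0.2878 g

n(HCl) added = 0.04849 × 0.4280 = 0.02075 mol
n(NaOH) used in back-titration = 0.02276 × 0.2842 = 6.468 × 10^-3 mol
n(HCl) left over = 6.468 × 10^-3 mol (1:1 ratio)
n(HCl) consumed by analyte = 0.02075 − 6.468 × 10^-3 = 0.01429 mol
From the 1:2 ratio, n(MgO) = 1/2 × 0.01429 = 7.143 × 10^-3 mol
mass of MgO = 7.143 × 10^-3 × 40.30 = 0.2878 g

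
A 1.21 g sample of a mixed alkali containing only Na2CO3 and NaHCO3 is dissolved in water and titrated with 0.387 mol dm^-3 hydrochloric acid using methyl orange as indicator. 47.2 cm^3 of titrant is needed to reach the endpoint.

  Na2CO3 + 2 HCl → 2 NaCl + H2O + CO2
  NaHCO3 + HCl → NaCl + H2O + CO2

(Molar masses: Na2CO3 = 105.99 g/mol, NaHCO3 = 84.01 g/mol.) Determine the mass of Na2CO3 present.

n(HCl) = 0.0472 × 0.387 = 0.0183 mol
Let x = n(Na2CO3), y = n(NaHCO3).
Titrant: 2x + 1y = 0.0183;  mass: 105.99x + 84.01y = 1.21
Solving, x = 5.23 × 10^-3 mol, y = 7.80 × 10^-3 mol
mass of Na2CO3 = 5.23 × 10^-3 × 105.99 = 0.555 g

0.555 g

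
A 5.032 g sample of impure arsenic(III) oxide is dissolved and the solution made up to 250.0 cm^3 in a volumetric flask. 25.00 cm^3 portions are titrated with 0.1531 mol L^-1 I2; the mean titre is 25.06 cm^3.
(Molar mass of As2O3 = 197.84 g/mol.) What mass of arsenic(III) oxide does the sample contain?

3.795 g

As2O3 + 2 I2 + 2 H2O → As2O5 + 4 HI
n(I2) per titration = 0.02506 × 0.1531 = 3.837 × 10^-3 mol
From the 1:2 ratio, n(As2O3) in each aliquot = 1/2 × 3.837 × 10^-3 = 1.918 × 10^-3 mol
n(As2O3) in the whole flask = 1.918 × 10^-3 × 250.0/25.00 = 0.01918 mol
mass of As2O3 = 0.01918 × 197.84 = 3.795 g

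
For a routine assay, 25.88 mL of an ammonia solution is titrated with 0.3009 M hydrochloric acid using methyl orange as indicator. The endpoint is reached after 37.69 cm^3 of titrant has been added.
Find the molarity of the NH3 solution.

NH3 + HCl → NH4Cl
n(HCl) = 0.03769 L × 0.3009 mol/L = 0.01134 mol
n(NH3) = 0.01134 mol (1:1 mole ratio)
[NH3] = 0.01134 mol / 0.02588 L = 0.4382 mol/L

0.4382 M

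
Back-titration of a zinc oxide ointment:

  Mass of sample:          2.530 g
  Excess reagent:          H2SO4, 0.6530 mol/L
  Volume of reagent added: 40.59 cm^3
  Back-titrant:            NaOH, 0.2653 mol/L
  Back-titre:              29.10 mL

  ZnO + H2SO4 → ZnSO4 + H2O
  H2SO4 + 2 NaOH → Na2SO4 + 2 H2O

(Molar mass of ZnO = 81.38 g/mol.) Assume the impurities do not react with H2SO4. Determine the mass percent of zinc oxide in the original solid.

n(H2SO4) added = 0.04059 × 0.6530 = 0.02651 mol
n(NaOH) used in back-titration = 0.02910 × 0.2653 = 7.720 × 10^-3 mol
From the 1:2 ratio, n(H2SO4) left over = 1/2 × 7.720 × 10^-3 = 3.860 × 10^-3 mol
n(H2SO4) consumed by analyte = 0.02651 − 3.860 × 10^-3 = 0.02265 mol
n(ZnO) = 0.02265 mol (1:1 ratio)
mass of ZnO = 0.02265 × 81.38 = 1.843 g
% ZnO = 1.843 / 2.530 × 100 = 72.84 %

72.84 %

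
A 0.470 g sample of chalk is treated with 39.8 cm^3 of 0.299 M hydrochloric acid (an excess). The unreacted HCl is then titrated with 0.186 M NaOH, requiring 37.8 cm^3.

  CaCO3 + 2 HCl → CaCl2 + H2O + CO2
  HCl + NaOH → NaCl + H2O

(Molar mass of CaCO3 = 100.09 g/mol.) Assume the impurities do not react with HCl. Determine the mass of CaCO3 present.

n(HCl) added = 0.0398 × 0.299 = 0.0119 mol
n(NaOH) used in back-titration = 0.0378 × 0.186 = 7.03 × 10^-3 mol
n(HCl) left over = 7.03 × 10^-3 mol (1:1 ratio)
n(HCl) consumed by analyte = 0.0119 − 7.03 × 10^-3 = 4.87 × 10^-3 mol
From the 1:2 ratio, n(CaCO3) = 1/2 × 4.87 × 10^-3 = 2.43 × 10^-3 mol
mass of CaCO3 = 2.43 × 10^-3 × 100.09 = 0.244 g

0.244 g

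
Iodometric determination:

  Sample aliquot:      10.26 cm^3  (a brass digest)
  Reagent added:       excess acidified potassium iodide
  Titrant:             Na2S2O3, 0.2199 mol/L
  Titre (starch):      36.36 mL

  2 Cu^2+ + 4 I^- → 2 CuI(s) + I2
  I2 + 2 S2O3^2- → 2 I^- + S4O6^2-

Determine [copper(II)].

n(S2O3^2-) = 0.03636 × 0.2199 = 7.996 × 10^-3 mol
n(I2) = n(S2O3^2-)/2 = 3.998 × 10^-3 mol
From the 2:1 ratio, n(Cu2+) in the aliquot = 2/1 × 3.998 × 10^-3 = 7.996 × 10^-3 mol
[Cu2+] = 7.996 × 10^-3 / 0.01026 = 0.7793 mol/L

0.7793 mol/L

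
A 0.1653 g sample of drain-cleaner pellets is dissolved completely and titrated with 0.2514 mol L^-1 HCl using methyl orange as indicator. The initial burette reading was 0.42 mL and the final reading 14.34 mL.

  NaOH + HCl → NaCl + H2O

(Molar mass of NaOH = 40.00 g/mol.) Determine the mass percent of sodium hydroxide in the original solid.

84.68 %

n(HCl) = 0.01392 L × 0.2514 mol/L = 3.499 × 10^-3 mol
n(NaOH) = 3.499 × 10^-3 mol (1:1 ratio)
mass of NaOH = 3.499 × 10^-3 × 40.00 g/mol = 0.1400 g
% NaOH = 0.1400 / 0.1653 × 100 = 84.68 %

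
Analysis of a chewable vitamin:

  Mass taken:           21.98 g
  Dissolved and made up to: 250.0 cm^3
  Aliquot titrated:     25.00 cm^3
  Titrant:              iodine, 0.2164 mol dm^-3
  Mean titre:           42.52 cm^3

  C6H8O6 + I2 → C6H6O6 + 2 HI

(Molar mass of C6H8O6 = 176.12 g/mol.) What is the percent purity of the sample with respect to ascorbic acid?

n(I2) per titration = 0.04252 × 0.2164 = 9.201 × 10^-3 mol
n(C6H8O6) in each aliquot = 9.201 × 10^-3 mol (1:1 ratio)
n(C6H8O6) in the whole flask = 9.201 × 10^-3 × 250.0/25.00 = 0.09201 mol
mass of C6H8O6 = 0.09201 × 176.12 = 16.21 g
% C6H8O6 = 16.21 / 21.98 × 100 = 73.73 %

73.73 %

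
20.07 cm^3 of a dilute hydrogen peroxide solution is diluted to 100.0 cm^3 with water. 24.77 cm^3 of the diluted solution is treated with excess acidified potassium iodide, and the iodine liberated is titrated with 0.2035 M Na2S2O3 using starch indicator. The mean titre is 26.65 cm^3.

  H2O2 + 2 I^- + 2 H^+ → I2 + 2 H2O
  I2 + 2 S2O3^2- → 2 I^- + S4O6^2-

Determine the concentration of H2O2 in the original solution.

0.5455 M

n(S2O3^2-) = 0.02665 × 0.2035 = 5.423 × 10^-3 mol
n(I2) = n(S2O3^2-)/2 = 2.712 × 10^-3 mol
n(H2O2) in the aliquot = 2.712 × 10^-3 mol (1:1 ratio)
[H2O2]_dilute = 2.712 × 10^-3 / 0.02477 = 0.1095 mol/L
[H2O2]_original = 0.1095 × 100.0/20.07 = 0.5455 mol/L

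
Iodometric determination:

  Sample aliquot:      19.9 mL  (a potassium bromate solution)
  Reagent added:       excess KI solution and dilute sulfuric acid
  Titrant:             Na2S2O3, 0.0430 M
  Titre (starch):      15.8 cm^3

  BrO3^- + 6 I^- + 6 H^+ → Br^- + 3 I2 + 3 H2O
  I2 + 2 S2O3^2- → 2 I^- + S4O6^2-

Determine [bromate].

n(S2O3^2-) = 0.0158 × 0.0430 = 6.79 × 10^-4 mol
n(I2) = n(S2O3^2-)/2 = 3.40 × 10^-4 mol
From the 1:3 ratio, n(BrO3^-) in the aliquot = 1/3 × 3.40 × 10^-4 = 1.13 × 10^-4 mol
[BrO3^-] = 1.13 × 10^-4 / 0.0199 = 0.00569 mol/L

0.00569 M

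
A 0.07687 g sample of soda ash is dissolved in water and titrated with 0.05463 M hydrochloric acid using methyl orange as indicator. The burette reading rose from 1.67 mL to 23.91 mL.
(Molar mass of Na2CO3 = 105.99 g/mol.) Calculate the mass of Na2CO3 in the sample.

0.06439 g

Na2CO3 + 2 HCl → 2 NaCl + H2O + CO2
n(HCl) = 0.02224 L × 0.05463 mol/L = 1.215 × 10^-3 mol
From the 1:2 ratio, n(Na2CO3) = 1/2 × 1.215 × 10^-3 = 6.075 × 10^-4 mol
mass of Na2CO3 = 6.075 × 10^-4 × 105.99 g/mol = 0.06439 g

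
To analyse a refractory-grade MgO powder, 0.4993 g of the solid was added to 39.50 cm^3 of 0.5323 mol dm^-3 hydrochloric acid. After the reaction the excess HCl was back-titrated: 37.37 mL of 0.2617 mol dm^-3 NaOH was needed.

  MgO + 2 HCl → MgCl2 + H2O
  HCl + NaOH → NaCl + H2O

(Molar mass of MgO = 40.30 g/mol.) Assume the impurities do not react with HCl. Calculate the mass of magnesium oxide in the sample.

n(HCl) added = 0.03950 × 0.5323 = 0.02103 mol
n(NaOH) used in back-titration = 0.03737 × 0.2617 = 9.780 × 10^-3 mol
n(HCl) left over = 9.780 × 10^-3 mol (1:1 ratio)
n(HCl) consumed by analyte = 0.02103 − 9.780 × 10^-3 = 0.01125 mol
From the 1:2 ratio, n(MgO) = 1/2 × 0.01125 = 5.623 × 10^-3 mol
mass of MgO = 5.623 × 10^-3 × 40.30 = 0.2266 g

0.2266 g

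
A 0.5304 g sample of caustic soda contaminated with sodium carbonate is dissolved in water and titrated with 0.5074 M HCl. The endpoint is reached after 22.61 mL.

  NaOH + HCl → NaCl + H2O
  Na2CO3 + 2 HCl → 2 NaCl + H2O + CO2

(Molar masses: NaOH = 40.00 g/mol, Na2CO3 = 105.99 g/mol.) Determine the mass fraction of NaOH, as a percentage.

n(HCl) = 0.02261 × 0.5074 = 0.01147 mol
Let x = n(NaOH), y = n(Na2CO3).
Titrant: 1x + 2y = 0.01147;  mass: 40.00x + 105.99y = 0.5304
Solving, x = 5.970 × 10^-3 mol, y = 2.751 × 10^-3 mol
mass of NaOH = 5.970 × 10^-3 × 40.00 = 0.2388 g
% NaOH = 0.2388 / 0.5304 × 100 = 45.02 %

45.02 %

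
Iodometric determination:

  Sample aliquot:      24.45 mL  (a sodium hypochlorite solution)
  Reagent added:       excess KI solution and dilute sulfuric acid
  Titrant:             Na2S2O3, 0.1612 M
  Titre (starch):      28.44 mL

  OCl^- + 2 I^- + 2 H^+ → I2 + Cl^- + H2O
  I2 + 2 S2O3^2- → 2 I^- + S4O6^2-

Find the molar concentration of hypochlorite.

0.09375 M

n(S2O3^2-) = 0.02844 × 0.1612 = 4.585 × 10^-3 mol
n(I2) = n(S2O3^2-)/2 = 2.292 × 10^-3 mol
n(OCl^-) in the aliquot = 2.292 × 10^-3 mol (1:1 ratio)
[OCl^-] = 2.292 × 10^-3 / 0.02445 = 0.09375 mol/L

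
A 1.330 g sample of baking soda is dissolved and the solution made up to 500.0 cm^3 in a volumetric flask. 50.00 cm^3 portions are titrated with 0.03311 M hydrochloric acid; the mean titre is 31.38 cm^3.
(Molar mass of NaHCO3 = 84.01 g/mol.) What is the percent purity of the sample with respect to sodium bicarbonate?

NaHCO3 + HCl → NaCl + H2O + CO2
n(HCl) per titration = 0.03138 × 0.03311 = 1.039 × 10^-3 mol
n(NaHCO3) in each aliquot = 1.039 × 10^-3 mol (1:1 ratio)
n(NaHCO3) in the whole flask = 1.039 × 10^-3 × 500.0/50.00 = 0.01039 mol
mass of NaHCO3 = 0.01039 × 84.01 = 0.8729 g
% NaHCO3 = 0.8729 / 1.330 × 100 = 65.63 %

65.63 %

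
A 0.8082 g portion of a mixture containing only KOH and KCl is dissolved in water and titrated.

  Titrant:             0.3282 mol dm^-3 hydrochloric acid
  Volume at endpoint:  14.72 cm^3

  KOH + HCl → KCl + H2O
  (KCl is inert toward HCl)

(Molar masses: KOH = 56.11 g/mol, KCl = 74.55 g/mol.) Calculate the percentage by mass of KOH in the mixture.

33.54 %

n(HCl) = 0.01472 × 0.3282 = 4.831 × 10^-3 mol
Let x = n(KOH), y = n(KCl).
Titrant: 1x = 4.831 × 10^-3;  mass: 56.11x + 74.55y = 0.8082
Solving, x = 4.831 × 10^-3 mol, y = 7.205 × 10^-3 mol
mass of KOH = 4.831 × 10^-3 × 56.11 = 0.2711 g
% KOH = 0.2711 / 0.8082 × 100 = 33.54 %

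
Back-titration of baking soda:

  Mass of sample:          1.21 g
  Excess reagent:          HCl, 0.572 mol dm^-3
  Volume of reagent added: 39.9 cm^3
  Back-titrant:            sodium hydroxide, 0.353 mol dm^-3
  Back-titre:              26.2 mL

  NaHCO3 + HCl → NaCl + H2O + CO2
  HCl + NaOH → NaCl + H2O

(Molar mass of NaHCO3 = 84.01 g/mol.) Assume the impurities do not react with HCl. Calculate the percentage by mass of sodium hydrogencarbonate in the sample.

94.2 %

n(HCl) added = 0.0399 × 0.572 = 0.0228 mol
n(NaOH) used in back-titration = 0.0262 × 0.353 = 9.25 × 10^-3 mol
n(HCl) left over = 9.25 × 10^-3 mol (1:1 ratio)
n(HCl) consumed by analyte = 0.0228 − 9.25 × 10^-3 = 0.0136 mol
n(NaHCO3) = 0.0136 mol (1:1 ratio)
mass of NaHCO3 = 0.0136 × 84.01 = 1.14 g
% NaHCO3 = 1.14 / 1.21 × 100 = 94.2 %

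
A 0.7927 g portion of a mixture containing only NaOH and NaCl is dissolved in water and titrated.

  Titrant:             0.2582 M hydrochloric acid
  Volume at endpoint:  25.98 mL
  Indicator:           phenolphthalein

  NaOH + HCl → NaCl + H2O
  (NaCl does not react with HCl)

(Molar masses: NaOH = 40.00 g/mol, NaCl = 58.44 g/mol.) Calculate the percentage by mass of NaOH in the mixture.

33.85 %

n(HCl) = 0.02598 × 0.2582 = 6.708 × 10^-3 mol
Let x = n(NaOH), y = n(NaCl).
Titrant: 1x = 6.708 × 10^-3;  mass: 40.00x + 58.44y = 0.7927
Solving, x = 6.708 × 10^-3 mol, y = 8.973 × 10^-3 mol
mass of NaOH = 6.708 × 10^-3 × 40.00 = 0.2683 g
% NaOH = 0.2683 / 0.7927 × 100 = 33.85 %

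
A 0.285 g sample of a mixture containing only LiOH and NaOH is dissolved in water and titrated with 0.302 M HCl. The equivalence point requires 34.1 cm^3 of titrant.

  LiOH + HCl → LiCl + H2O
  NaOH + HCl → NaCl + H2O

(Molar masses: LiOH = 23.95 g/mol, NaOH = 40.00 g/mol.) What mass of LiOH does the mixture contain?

0.189 g

n(HCl) = 0.0341 × 0.302 = 0.0103 mol
Let x = n(LiOH), y = n(NaOH).
Titrant: 1x + 1y = 0.0103;  mass: 23.95x + 40.00y = 0.285
Solving, x = 7.91 × 10^-3 mol, y = 2.39 × 10^-3 mol
mass of LiOH = 7.91 × 10^-3 × 23.95 = 0.189 g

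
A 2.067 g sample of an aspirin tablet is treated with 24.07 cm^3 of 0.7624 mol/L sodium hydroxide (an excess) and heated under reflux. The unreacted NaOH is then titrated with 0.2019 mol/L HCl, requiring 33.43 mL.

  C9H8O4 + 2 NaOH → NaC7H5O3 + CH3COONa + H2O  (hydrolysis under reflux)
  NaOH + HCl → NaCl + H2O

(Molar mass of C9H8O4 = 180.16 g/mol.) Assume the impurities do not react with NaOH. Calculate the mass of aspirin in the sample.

n(NaOH) added = 0.02407 × 0.7624 = 0.01835 mol
n(HCl) used in back-titration = 0.03343 × 0.2019 = 6.750 × 10^-3 mol
n(NaOH) left over = 6.750 × 10^-3 mol (1:1 ratio)
n(NaOH) consumed by analyte = 0.01835 − 6.750 × 10^-3 = 0.01160 mol
From the 1:2 ratio, n(C9H8O4) = 1/2 × 0.01160 = 5.801 × 10^-3 mol
mass of C9H8O4 = 5.801 × 10^-3 × 180.16 = 1.045 g

1.045 g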